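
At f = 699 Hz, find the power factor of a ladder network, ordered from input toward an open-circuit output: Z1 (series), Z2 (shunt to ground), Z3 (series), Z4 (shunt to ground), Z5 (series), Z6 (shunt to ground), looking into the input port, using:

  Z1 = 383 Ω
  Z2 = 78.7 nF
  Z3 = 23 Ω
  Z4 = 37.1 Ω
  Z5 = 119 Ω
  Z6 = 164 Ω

Step 1 — Angular frequency: ω = 2π·f = 2π·699 = 4392 rad/s.
Step 2 — Component impedances:
  Z1: Z = R = 383 Ω
  Z2: Z = 1/(jωC) = -j/(ω·C) = 0 - j2893 Ω
  Z3: Z = R = 23 Ω
  Z4: Z = R = 37.1 Ω
  Z5: Z = R = 119 Ω
  Z6: Z = R = 164 Ω
Step 3 — Ladder network (open output): work backward from the far end, alternating series and parallel combinations. Z_in = 438.8 - j1.076 Ω = 438.8∠-0.1° Ω.
Step 4 — Power factor: PF = cos(φ) = Re(Z)/|Z| = 438.8/438.8 = 1.
Step 5 — Type: Im(Z) = -1.076 ⇒ leading (phase φ = -0.1°).

PF = 1 (leading, φ = -0.1°)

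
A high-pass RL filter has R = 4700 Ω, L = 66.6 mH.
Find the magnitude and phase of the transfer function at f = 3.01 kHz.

Step 1 — Angular frequency: ω = 2π·3010 = 1.891e+04 rad/s.
Step 2 — Transfer function: H(jω) = jωL/(R + jωL).
Step 3 — Numerator jωL = j·1260; denominator R + jωL = 4700 + j1260.
Step 4 — H = 0.06701 + j0.25.
Step 5 — Magnitude: |H| = 0.2589 (-11.7 dB); phase: φ = 75.0°.

|H| = 0.2589 (-11.7 dB), φ = 75.0°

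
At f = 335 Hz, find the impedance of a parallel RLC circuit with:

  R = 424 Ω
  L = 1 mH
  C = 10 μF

Step 1 — Angular frequency: ω = 2π·f = 2π·335 = 2105 rad/s.
Step 2 — Component impedances:
  R: Z = R = 424 Ω
  L: Z = jωL = j·2105·0.001 = 0 + j2.105 Ω
  C: Z = 1/(jωC) = -j/(ω·C) = 0 - j47.51 Ω
Step 3 — Parallel combination: 1/Z_total = 1/R + 1/L + 1/C; Z_total = 0.01144 + j2.202 Ω = 2.202∠89.7° Ω.

Z = 0.01144 + j2.202 Ω = 2.202∠89.7° Ω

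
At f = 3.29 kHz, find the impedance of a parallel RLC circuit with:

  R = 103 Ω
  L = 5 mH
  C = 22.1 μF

Step 1 — Angular frequency: ω = 2π·f = 2π·3290 = 2.067e+04 rad/s.
Step 2 — Component impedances:
  R: Z = R = 103 Ω
  L: Z = jωL = j·2.067e+04·0.005 = 0 + j103.4 Ω
  C: Z = 1/(jωC) = -j/(ω·C) = 0 - j2.189 Ω
Step 3 — Parallel combination: 1/Z_total = 1/R + 1/L + 1/C; Z_total = 0.04853 - j2.235 Ω = 2.236∠-88.8° Ω.

Z = 0.04853 - j2.235 Ω = 2.236∠-88.8° Ω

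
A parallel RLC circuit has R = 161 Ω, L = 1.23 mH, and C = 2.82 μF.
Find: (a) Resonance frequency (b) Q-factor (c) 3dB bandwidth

Step 1 — Resonance: ω₀ = 1/√(LC) = 1/√(0.00123·2.82e-06) = 1.698e+04 rad/s.
Step 2 — f₀ = ω₀/(2π) = 2702 Hz.
Step 3 — Parallel Q: Q = R/(ω₀L) = 161/(1.698e+04·0.00123) = 7.709.
Step 4 — Bandwidth: Δω = ω₀/Q = 2203 rad/s; BW = Δω/(2π) = 350.5 Hz.

(a) f₀ = 2702 Hz  (b) Q = 7.709  (c) BW = 350.5 Hz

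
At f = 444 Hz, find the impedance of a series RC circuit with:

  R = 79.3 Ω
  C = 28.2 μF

Step 1 — Angular frequency: ω = 2π·f = 2π·444 = 2790 rad/s.
Step 2 — Component impedances:
  R: Z = R = 79.3 Ω
  C: Z = 1/(jωC) = -j/(ω·C) = 0 - j12.71 Ω
Step 3 — Series combination: Z_total = R + C = 79.3 - j12.71 Ω = 80.31∠-9.1° Ω.

Z = 79.3 - j12.71 Ω = 80.31∠-9.1° Ω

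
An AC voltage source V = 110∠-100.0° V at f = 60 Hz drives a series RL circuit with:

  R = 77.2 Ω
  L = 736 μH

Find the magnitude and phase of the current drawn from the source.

Step 1 — Angular frequency: ω = 2π·f = 2π·60 = 377 rad/s.
Step 2 — Component impedances:
  R: Z = R = 77.2 Ω
  L: Z = jωL = j·377·0.000736 = 0 + j0.2775 Ω
Step 3 — Series combination: Z_total = R + L = 77.2 + j0.2775 Ω = 77.2∠0.2° Ω.
Step 4 — Source phasor: V = 110∠-100.0° V = -19.1 - j108.3 V.
Step 5 — Ohm's law: I = V / Z_total = (-19.1 - j108.3) / (77.2 + j0.2775) = -0.2525 - j1.402 A.
Step 6 — Convert to polar: |I| = 1.425 A, ∠I = -100.2°.

I = 1.425∠-100.2° A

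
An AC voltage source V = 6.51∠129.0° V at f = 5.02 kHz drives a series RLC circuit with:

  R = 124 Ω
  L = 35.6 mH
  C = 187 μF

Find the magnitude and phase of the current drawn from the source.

Step 1 — Angular frequency: ω = 2π·f = 2π·5020 = 3.154e+04 rad/s.
Step 2 — Component impedances:
  R: Z = R = 124 Ω
  L: Z = jωL = j·3.154e+04·0.0356 = 0 + j1123 Ω
  C: Z = 1/(jωC) = -j/(ω·C) = 0 - j0.1695 Ω
Step 3 — Series combination: Z_total = R + L + C = 124 + j1123 Ω = 1130∠83.7° Ω.
Step 4 — Source phasor: V = 6.51∠129.0° V = -4.097 + j5.059 V.
Step 5 — Ohm's law: I = V / Z_total = (-4.097 + j5.059) / (124 + j1123) = 0.004054 + j0.004097 A.
Step 6 — Convert to polar: |I| = 0.005763 A, ∠I = 45.3°.

I = 0.005763∠45.3° A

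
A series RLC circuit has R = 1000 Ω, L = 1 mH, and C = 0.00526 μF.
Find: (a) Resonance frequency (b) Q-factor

Step 1 — Resonance condition Im(Z)=0 gives ω₀ = 1/√(LC).
Step 2 — ω₀ = 1/√(0.001·5.26e-09) = 4.36e+05 rad/s.
Step 3 — f₀ = ω₀/(2π) = 6.939e+04 Hz.
Step 4 — Series Q: Q = ω₀L/R = 4.36e+05·0.001/1000 = 0.436.

(a) f₀ = 6.939e+04 Hz  (b) Q = 0.436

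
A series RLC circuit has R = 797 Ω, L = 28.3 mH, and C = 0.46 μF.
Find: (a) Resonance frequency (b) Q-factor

Step 1 — Resonance condition Im(Z)=0 gives ω₀ = 1/√(LC).
Step 2 — ω₀ = 1/√(0.0283·4.6e-07) = 8765 rad/s.
Step 3 — f₀ = ω₀/(2π) = 1395 Hz.
Step 4 — Series Q: Q = ω₀L/R = 8765·0.0283/797 = 0.3112.

(a) f₀ = 1395 Hz  (b) Q = 0.3112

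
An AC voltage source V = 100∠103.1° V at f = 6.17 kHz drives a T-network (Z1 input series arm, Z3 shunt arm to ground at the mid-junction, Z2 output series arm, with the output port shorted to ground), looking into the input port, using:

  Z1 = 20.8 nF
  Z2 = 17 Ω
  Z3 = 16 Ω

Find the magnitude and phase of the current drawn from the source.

Step 1 — Angular frequency: ω = 2π·f = 2π·6170 = 3.877e+04 rad/s.
Step 2 — Component impedances:
  Z1: Z = 1/(jωC) = -j/(ω·C) = 0 - j1240 Ω
  Z2: Z = R = 17 Ω
  Z3: Z = R = 16 Ω
Step 3 — With the output port shorted to ground, the output series arm Z2 runs from the junction to ground; the shunt arm Z3 also runs from the junction to ground. They appear in parallel: Z3 || Z2 = 8.242 Ω.
Step 4 — Series with input arm Z1: Z_in = Z1 + (Z3 || Z2) = 8.242 - j1240 Ω = 1240∠-89.6° Ω.
Step 5 — Source phasor: V = 100∠103.1° V = -22.67 + j97.4 V.
Step 6 — Ohm's law: I = V / Z_total = (-22.67 + j97.4) / (8.242 - j1240) = -0.07866 - j0.01775 A.
Step 7 — Convert to polar: |I| = 0.08063 A, ∠I = -167.3°.

I = 0.08063∠-167.3° A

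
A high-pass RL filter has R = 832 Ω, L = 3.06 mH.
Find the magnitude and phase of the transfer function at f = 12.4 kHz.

Step 1 — Angular frequency: ω = 2π·1.24e+04 = 7.791e+04 rad/s.
Step 2 — Transfer function: H(jω) = jωL/(R + jωL).
Step 3 — Numerator jωL = j·238.4; denominator R + jωL = 832 + j238.4.
Step 4 — H = 0.07588 + j0.2648.
Step 5 — Magnitude: |H| = 0.2755 (-11.2 dB); phase: φ = 74.0°.

|H| = 0.2755 (-11.2 dB), φ = 74.0°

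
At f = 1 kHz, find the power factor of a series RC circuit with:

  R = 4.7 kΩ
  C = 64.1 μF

Step 1 — Angular frequency: ω = 2π·f = 2π·1000 = 6283 rad/s.
Step 2 — Component impedances:
  R: Z = R = 4700 Ω
  C: Z = 1/(jωC) = -j/(ω·C) = 0 - j2.483 Ω
Step 3 — Series combination: Z_total = R + C = 4700 - j2.483 Ω = 4700∠-0.0° Ω.
Step 4 — Power factor: PF = cos(φ) = Re(Z)/|Z| = 4700/4700 = 1.
Step 5 — Type: Im(Z) = -2.483 ⇒ leading (phase φ = -0.0°).

PF = 1 (leading, φ = -0.0°)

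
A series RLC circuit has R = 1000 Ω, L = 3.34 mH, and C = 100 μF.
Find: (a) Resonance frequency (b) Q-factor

Step 1 — Resonance condition Im(Z)=0 gives ω₀ = 1/√(LC).
Step 2 — ω₀ = 1/√(0.00334·0.0001) = 1730 rad/s.
Step 3 — f₀ = ω₀/(2π) = 275.4 Hz.
Step 4 — Series Q: Q = ω₀L/R = 1730·0.00334/1000 = 0.005779.

(a) f₀ = 275.4 Hz  (b) Q = 0.005779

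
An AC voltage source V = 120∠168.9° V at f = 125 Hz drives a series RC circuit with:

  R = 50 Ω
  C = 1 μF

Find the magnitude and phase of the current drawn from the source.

Step 1 — Angular frequency: ω = 2π·f = 2π·125 = 785.4 rad/s.
Step 2 — Component impedances:
  R: Z = R = 50 Ω
  C: Z = 1/(jωC) = -j/(ω·C) = 0 - j1273 Ω
Step 3 — Series combination: Z_total = R + C = 50 - j1273 Ω = 1274∠-87.8° Ω.
Step 4 — Source phasor: V = 120∠168.9° V = -117.8 + j23.1 V.
Step 5 — Ohm's law: I = V / Z_total = (-117.8 + j23.1) / (50 - j1273) = -0.02174 - j0.09163 A.
Step 6 — Convert to polar: |I| = 0.09418 A, ∠I = -103.3°.

I = 0.09418∠-103.3° A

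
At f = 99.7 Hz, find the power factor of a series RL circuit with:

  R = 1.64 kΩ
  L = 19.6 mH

Step 1 — Angular frequency: ω = 2π·f = 2π·99.7 = 626.4 rad/s.
Step 2 — Component impedances:
  R: Z = R = 1640 Ω
  L: Z = jωL = j·626.4·0.0196 = 0 + j12.28 Ω
Step 3 — Series combination: Z_total = R + L = 1640 + j12.28 Ω = 1640∠0.4° Ω.
Step 4 — Power factor: PF = cos(φ) = Re(Z)/|Z| = 1640/1640 = 1.
Step 5 — Type: Im(Z) = 12.28 ⇒ lagging (phase φ = 0.4°).

PF = 1 (lagging, φ = 0.4°)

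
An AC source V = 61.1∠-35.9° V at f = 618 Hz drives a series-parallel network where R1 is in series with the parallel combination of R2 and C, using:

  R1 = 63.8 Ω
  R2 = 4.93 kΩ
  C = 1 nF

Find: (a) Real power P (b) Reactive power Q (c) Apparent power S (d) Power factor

Step 1 — Angular frequency: ω = 2π·f = 2π·618 = 3883 rad/s.
Step 2 — Component impedances:
  R1: Z = R = 63.8 Ω
  R2: Z = R = 4930 Ω
  C: Z = 1/(jωC) = -j/(ω·C) = 0 - j2.575e+05 Ω
Step 3 — Parallel branch: R2 || C = 1/(1/R2 + 1/C) = 4928 - j94.34 Ω.
Step 4 — Series with R1: Z_total = R1 + (R2 || C) = 4992 - j94.34 Ω = 4993∠-1.1° Ω.
Step 5 — Source phasor: V = 61.1∠-35.9° V = 49.49 - j35.83 V.
Step 6 — Current: I = V / Z = 0.01005 - j0.006987 A = 0.01224∠-34.8° A.
Step 7 — Complex power: S = V·I* = 0.7476 - j0.01413 VA.
Step 8 — Real power: P = Re(S) = 0.7476 W.
Step 9 — Reactive power: Q = Im(S) = -0.01413 VAR.
Step 10 — Apparent power: |S| = 0.7477 VA.
Step 11 — Power factor: PF = P/|S| = 0.9998 (leading).

(a) P = 0.7476 W  (b) Q = -0.01413 VAR  (c) S = 0.7477 VA  (d) PF = 0.9998 (leading)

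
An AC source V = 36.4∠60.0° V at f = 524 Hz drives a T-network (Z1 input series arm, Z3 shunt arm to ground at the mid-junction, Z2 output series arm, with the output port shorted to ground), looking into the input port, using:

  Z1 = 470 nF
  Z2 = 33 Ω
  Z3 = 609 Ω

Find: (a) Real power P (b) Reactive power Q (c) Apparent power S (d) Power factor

Step 1 — Angular frequency: ω = 2π·f = 2π·524 = 3292 rad/s.
Step 2 — Component impedances:
  Z1: Z = 1/(jωC) = -j/(ω·C) = 0 - j646.2 Ω
  Z2: Z = R = 33 Ω
  Z3: Z = R = 609 Ω
Step 3 — With the output port shorted to ground, the output series arm Z2 runs from the junction to ground; the shunt arm Z3 also runs from the junction to ground. They appear in parallel: Z3 || Z2 = 31.3 Ω.
Step 4 — Series with input arm Z1: Z_in = Z1 + (Z3 || Z2) = 31.3 - j646.2 Ω = 647∠-87.2° Ω.
Step 5 — Source phasor: V = 36.4∠60.0° V = 18.2 + j31.52 V.
Step 6 — Current: I = V / Z = -0.0473 + j0.03045 A = 0.05626∠147.2° A.
Step 7 — Complex power: S = V·I* = 0.09908 - j2.045 VA.
Step 8 — Real power: P = Re(S) = 0.09908 W.
Step 9 — Reactive power: Q = Im(S) = -2.045 VAR.
Step 10 — Apparent power: |S| = 2.048 VA.
Step 11 — Power factor: PF = P/|S| = 0.04838 (leading).

(a) P = 0.09908 W  (b) Q = -2.045 VAR  (c) S = 2.048 VA  (d) PF = 0.04838 (leading)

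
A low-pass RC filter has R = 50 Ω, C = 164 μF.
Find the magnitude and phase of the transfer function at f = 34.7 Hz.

Step 1 — Angular frequency: ω = 2π·34.7 = 218 rad/s.
Step 2 — Transfer function: H(jω) = 1/(1 + jωRC).
Step 3 — Denominator: 1 + jωRC = 1 + j·218·50·0.000164 = 1 + j1.788.
Step 4 — H = 0.2383 - j0.426.
Step 5 — Magnitude: |H| = 0.4882 (-6.2 dB); phase: φ = -60.8°.

|H| = 0.4882 (-6.2 dB), φ = -60.8°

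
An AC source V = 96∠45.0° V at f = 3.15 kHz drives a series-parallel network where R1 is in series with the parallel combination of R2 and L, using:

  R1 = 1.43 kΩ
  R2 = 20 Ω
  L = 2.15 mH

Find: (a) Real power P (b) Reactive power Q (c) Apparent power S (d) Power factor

Step 1 — Angular frequency: ω = 2π·f = 2π·3150 = 1.979e+04 rad/s.
Step 2 — Component impedances:
  R1: Z = R = 1430 Ω
  R2: Z = R = 20 Ω
  L: Z = jωL = j·1.979e+04·0.00215 = 0 + j42.55 Ω
Step 3 — Parallel branch: R2 || L = 1/(1/R2 + 1/L) = 16.38 + j7.699 Ω.
Step 4 — Series with R1: Z_total = R1 + (R2 || L) = 1446 + j7.699 Ω = 1446∠0.3° Ω.
Step 5 — Source phasor: V = 96∠45.0° V = 67.88 + j67.88 V.
Step 6 — Current: I = V / Z = 0.04718 + j0.04668 A = 0.06637∠44.7° A.
Step 7 — Complex power: S = V·I* = 6.372 + j0.03392 VA.
Step 8 — Real power: P = Re(S) = 6.372 W.
Step 9 — Reactive power: Q = Im(S) = 0.03392 VAR.
Step 10 — Apparent power: |S| = 6.372 VA.
Step 11 — Power factor: PF = P/|S| = 1 (lagging).

(a) P = 6.372 W  (b) Q = 0.03392 VAR  (c) S = 6.372 VA  (d) PF = 1 (lagging)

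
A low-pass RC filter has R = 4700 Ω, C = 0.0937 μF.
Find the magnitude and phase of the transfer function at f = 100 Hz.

Step 1 — Angular frequency: ω = 2π·100 = 628.3 rad/s.
Step 2 — Transfer function: H(jω) = 1/(1 + jωRC).
Step 3 — Denominator: 1 + jωRC = 1 + j·628.3·4700·9.37e-08 = 1 + j0.2767.
Step 4 — H = 0.9289 - j0.257.
Step 5 — Magnitude: |H| = 0.9638 (-0.3 dB); phase: φ = -15.5°.

|H| = 0.9638 (-0.3 dB), φ = -15.5°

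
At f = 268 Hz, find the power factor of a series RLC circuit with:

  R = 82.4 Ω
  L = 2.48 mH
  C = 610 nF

Step 1 — Angular frequency: ω = 2π·f = 2π·268 = 1684 rad/s.
Step 2 — Component impedances:
  R: Z = R = 82.4 Ω
  L: Z = jωL = j·1684·0.00248 = 0 + j4.176 Ω
  C: Z = 1/(jωC) = -j/(ω·C) = 0 - j973.5 Ω
Step 3 — Series combination: Z_total = R + L + C = 82.4 - j969.4 Ω = 972.9∠-85.1° Ω.
Step 4 — Power factor: PF = cos(φ) = Re(Z)/|Z| = 82.4/972.9 = 0.0847.
Step 5 — Type: Im(Z) = -969.4 ⇒ leading (phase φ = -85.1°).

PF = 0.0847 (leading, φ = -85.1°)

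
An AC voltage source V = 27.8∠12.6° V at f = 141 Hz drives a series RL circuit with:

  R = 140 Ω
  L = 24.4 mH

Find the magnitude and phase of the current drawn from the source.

Step 1 — Angular frequency: ω = 2π·f = 2π·141 = 885.9 rad/s.
Step 2 — Component impedances:
  R: Z = R = 140 Ω
  L: Z = jωL = j·885.9·0.0244 = 0 + j21.62 Ω
Step 3 — Series combination: Z_total = R + L = 140 + j21.62 Ω = 141.7∠8.8° Ω.
Step 4 — Source phasor: V = 27.8∠12.6° V = 27.13 + j6.064 V.
Step 5 — Ohm's law: I = V / Z_total = (27.13 + j6.064) / (140 + j21.62) = 0.1958 + j0.01308 A.
Step 6 — Convert to polar: |I| = 0.1962 A, ∠I = 3.8°.

I = 0.1962∠3.8° A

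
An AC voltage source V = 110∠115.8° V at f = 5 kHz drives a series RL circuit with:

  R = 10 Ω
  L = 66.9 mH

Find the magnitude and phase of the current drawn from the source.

Step 1 — Angular frequency: ω = 2π·f = 2π·5000 = 3.142e+04 rad/s.
Step 2 — Component impedances:
  R: Z = R = 10 Ω
  L: Z = jωL = j·3.142e+04·0.0669 = 0 + j2102 Ω
Step 3 — Series combination: Z_total = R + L = 10 + j2102 Ω = 2102∠89.7° Ω.
Step 4 — Source phasor: V = 110∠115.8° V = -47.88 + j99.04 V.
Step 5 — Ohm's law: I = V / Z_total = (-47.88 + j99.04) / (10 + j2102) = 0.04701 + j0.023 A.
Step 6 — Convert to polar: |I| = 0.05234 A, ∠I = 26.1°.

I = 0.05234∠26.1° A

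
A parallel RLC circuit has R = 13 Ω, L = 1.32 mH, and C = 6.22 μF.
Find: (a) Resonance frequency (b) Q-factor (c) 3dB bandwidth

Step 1 — Resonance: ω₀ = 1/√(LC) = 1/√(0.00132·6.22e-06) = 1.104e+04 rad/s.
Step 2 — f₀ = ω₀/(2π) = 1756 Hz.
Step 3 — Parallel Q: Q = R/(ω₀L) = 13/(1.104e+04·0.00132) = 0.8924.
Step 4 — Bandwidth: Δω = ω₀/Q = 1.237e+04 rad/s; BW = Δω/(2π) = 1968 Hz.

(a) f₀ = 1756 Hz  (b) Q = 0.8924  (c) BW = 1968 Hz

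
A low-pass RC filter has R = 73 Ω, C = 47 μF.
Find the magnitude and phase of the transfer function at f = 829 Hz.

Step 1 — Angular frequency: ω = 2π·829 = 5209 rad/s.
Step 2 — Transfer function: H(jω) = 1/(1 + jωRC).
Step 3 — Denominator: 1 + jωRC = 1 + j·5209·73·4.7e-05 = 1 + j17.87.
Step 4 — H = 0.003121 - j0.05578.
Step 5 — Magnitude: |H| = 0.05587 (-25.1 dB); phase: φ = -86.8°.

|H| = 0.05587 (-25.1 dB), φ = -86.8°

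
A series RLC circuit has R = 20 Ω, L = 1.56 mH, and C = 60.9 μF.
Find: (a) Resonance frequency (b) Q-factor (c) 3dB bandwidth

Step 1 — Resonance: ω₀ = 1/√(LC) = 1/√(0.00156·6.09e-05) = 3244 rad/s.
Step 2 — f₀ = ω₀/(2π) = 516.4 Hz.
Step 3 — Series Q: Q = ω₀L/R = 3244·0.00156/20 = 0.2531.
Step 4 — Bandwidth: Δω = ω₀/Q = 1.282e+04 rad/s; BW = Δω/(2π) = 2040 Hz.

(a) f₀ = 516.4 Hz  (b) Q = 0.2531  (c) BW = 2040 Hz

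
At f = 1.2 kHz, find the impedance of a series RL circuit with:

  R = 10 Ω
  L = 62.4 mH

Step 1 — Angular frequency: ω = 2π·f = 2π·1200 = 7540 rad/s.
Step 2 — Component impedances:
  R: Z = R = 10 Ω
  L: Z = jωL = j·7540·0.0624 = 0 + j470.5 Ω
Step 3 — Series combination: Z_total = R + L = 10 + j470.5 Ω = 470.6∠88.8° Ω.

Z = 10 + j470.5 Ω = 470.6∠88.8° Ω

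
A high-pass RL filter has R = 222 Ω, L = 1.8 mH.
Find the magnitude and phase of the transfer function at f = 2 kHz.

Step 1 — Angular frequency: ω = 2π·2000 = 1.257e+04 rad/s.
Step 2 — Transfer function: H(jω) = jωL/(R + jωL).
Step 3 — Numerator jωL = j·22.62; denominator R + jωL = 222 + j22.62.
Step 4 — H = 0.01027 + j0.1008.
Step 5 — Magnitude: |H| = 0.1014 (-19.9 dB); phase: φ = 84.2°.

|H| = 0.1014 (-19.9 dB), φ = 84.2°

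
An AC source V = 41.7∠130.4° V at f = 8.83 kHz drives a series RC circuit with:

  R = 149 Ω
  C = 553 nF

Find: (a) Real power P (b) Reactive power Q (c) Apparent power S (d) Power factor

Step 1 — Angular frequency: ω = 2π·f = 2π·8830 = 5.548e+04 rad/s.
Step 2 — Component impedances:
  R: Z = R = 149 Ω
  C: Z = 1/(jωC) = -j/(ω·C) = 0 - j32.59 Ω
Step 3 — Series combination: Z_total = R + C = 149 - j32.59 Ω = 152.5∠-12.3° Ω.
Step 4 — Source phasor: V = 41.7∠130.4° V = -27.03 + j31.76 V.
Step 5 — Current: I = V / Z = -0.2176 + j0.1655 A = 0.2734∠142.7° A.
Step 6 — Complex power: S = V·I* = 11.14 - j2.436 VA.
Step 7 — Real power: P = Re(S) = 11.14 W.
Step 8 — Reactive power: Q = Im(S) = -2.436 VAR.
Step 9 — Apparent power: |S| = 11.4 VA.
Step 10 — Power factor: PF = P/|S| = 0.9769 (leading).

(a) P = 11.14 W  (b) Q = -2.436 VAR  (c) S = 11.4 VA  (d) PF = 0.9769 (leading)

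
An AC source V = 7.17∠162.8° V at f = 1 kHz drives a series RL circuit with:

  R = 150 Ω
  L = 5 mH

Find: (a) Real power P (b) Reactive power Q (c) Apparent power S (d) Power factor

Step 1 — Angular frequency: ω = 2π·f = 2π·1000 = 6283 rad/s.
Step 2 — Component impedances:
  R: Z = R = 150 Ω
  L: Z = jωL = j·6283·0.005 = 0 + j31.42 Ω
Step 3 — Series combination: Z_total = R + L = 150 + j31.42 Ω = 153.3∠11.8° Ω.
Step 4 — Source phasor: V = 7.17∠162.8° V = -6.849 + j2.12 V.
Step 5 — Current: I = V / Z = -0.04091 + j0.0227 A = 0.04678∠151.0° A.
Step 6 — Complex power: S = V·I* = 0.3283 + j0.06876 VA.
Step 7 — Real power: P = Re(S) = 0.3283 W.
Step 8 — Reactive power: Q = Im(S) = 0.06876 VAR.
Step 9 — Apparent power: |S| = 0.3354 VA.
Step 10 — Power factor: PF = P/|S| = 0.9788 (lagging).

(a) P = 0.3283 W  (b) Q = 0.06876 VAR  (c) S = 0.3354 VA  (d) PF = 0.9788 (lagging)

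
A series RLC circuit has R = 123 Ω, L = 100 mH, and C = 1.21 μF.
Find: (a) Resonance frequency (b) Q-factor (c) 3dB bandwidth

Step 1 — Resonance condition Im(Z)=0 gives ω₀ = 1/√(LC).
Step 2 — ω₀ = 1/√(0.1·1.21e-06) = 2875 rad/s.
Step 3 — f₀ = ω₀/(2π) = 457.5 Hz.
Step 4 — Series Q: Q = ω₀L/R = 2875·0.1/123 = 2.337.
Step 5 — 3dB bandwidth: Δω = ω₀/Q = 1230 rad/s; BW = Δω/(2π) = 195.8 Hz.

(a) f₀ = 457.5 Hz  (b) Q = 2.337  (c) BW = 195.8 Hz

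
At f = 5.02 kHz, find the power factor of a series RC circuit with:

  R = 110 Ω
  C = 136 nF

Step 1 — Angular frequency: ω = 2π·f = 2π·5020 = 3.154e+04 rad/s.
Step 2 — Component impedances:
  R: Z = R = 110 Ω
  C: Z = 1/(jωC) = -j/(ω·C) = 0 - j233.1 Ω
Step 3 — Series combination: Z_total = R + C = 110 - j233.1 Ω = 257.8∠-64.7° Ω.
Step 4 — Power factor: PF = cos(φ) = Re(Z)/|Z| = 110/257.8 = 0.4267.
Step 5 — Type: Im(Z) = -233.1 ⇒ leading (phase φ = -64.7°).

PF = 0.4267 (leading, φ = -64.7°)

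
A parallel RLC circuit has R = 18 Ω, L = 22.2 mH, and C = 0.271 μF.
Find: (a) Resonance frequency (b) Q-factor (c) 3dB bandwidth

Step 1 — Resonance: ω₀ = 1/√(LC) = 1/√(0.0222·2.71e-07) = 1.289e+04 rad/s.
Step 2 — f₀ = ω₀/(2π) = 2052 Hz.
Step 3 — Parallel Q: Q = R/(ω₀L) = 18/(1.289e+04·0.0222) = 0.06289.
Step 4 — Bandwidth: Δω = ω₀/Q = 2.05e+05 rad/s; BW = Δω/(2π) = 3.263e+04 Hz.

(a) f₀ = 2052 Hz  (b) Q = 0.06289  (c) BW = 3.263e+04 Hz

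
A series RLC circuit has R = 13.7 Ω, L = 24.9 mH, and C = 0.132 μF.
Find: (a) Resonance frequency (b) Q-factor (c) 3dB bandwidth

Step 1 — Resonance: ω₀ = 1/√(LC) = 1/√(0.0249·1.32e-07) = 1.744e+04 rad/s.
Step 2 — f₀ = ω₀/(2π) = 2776 Hz.
Step 3 — Series Q: Q = ω₀L/R = 1.744e+04·0.0249/13.7 = 31.7.
Step 4 — Bandwidth: Δω = ω₀/Q = 550.2 rad/s; BW = Δω/(2π) = 87.57 Hz.

(a) f₀ = 2776 Hz  (b) Q = 31.7  (c) BW = 87.57 Hz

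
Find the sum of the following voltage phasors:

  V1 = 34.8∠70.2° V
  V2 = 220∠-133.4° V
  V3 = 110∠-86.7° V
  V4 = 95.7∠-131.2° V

Step 1 — Convert each phasor to rectangular form:
  V1 = 34.8·(cos(70.2°) + j·sin(70.2°)) = 11.79 + j32.74 V
  V2 = 220·(cos(-133.4°) + j·sin(-133.4°)) = -151.2 - j159.8 V
  V3 = 110·(cos(-86.7°) + j·sin(-86.7°)) = 6.332 - j109.8 V
  V4 = 95.7·(cos(-131.2°) + j·sin(-131.2°)) = -63.04 - j72.01 V
Step 2 — Sum components: V_total = -196.1 - j308.9 V.
Step 3 — Convert to polar: |V_total| = 365.9 V, ∠V_total = -122.4°.

V_total = 365.9∠-122.4° V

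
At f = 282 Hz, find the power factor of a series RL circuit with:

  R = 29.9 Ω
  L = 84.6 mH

Step 1 — Angular frequency: ω = 2π·f = 2π·282 = 1772 rad/s.
Step 2 — Component impedances:
  R: Z = R = 29.9 Ω
  L: Z = jωL = j·1772·0.0846 = 0 + j149.9 Ω
Step 3 — Series combination: Z_total = R + L = 29.9 + j149.9 Ω = 152.9∠78.7° Ω.
Step 4 — Power factor: PF = cos(φ) = Re(Z)/|Z| = 29.9/152.9 = 0.1956.
Step 5 — Type: Im(Z) = 149.9 ⇒ lagging (phase φ = 78.7°).

PF = 0.1956 (lagging, φ = 78.7°)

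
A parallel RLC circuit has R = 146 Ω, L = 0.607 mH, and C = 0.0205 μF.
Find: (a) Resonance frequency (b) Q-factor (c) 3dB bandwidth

Step 1 — Resonance: ω₀ = 1/√(LC) = 1/√(0.000607·2.05e-08) = 2.835e+05 rad/s.
Step 2 — f₀ = ω₀/(2π) = 4.512e+04 Hz.
Step 3 — Parallel Q: Q = R/(ω₀L) = 146/(2.835e+05·0.000607) = 0.8485.
Step 4 — Bandwidth: Δω = ω₀/Q = 3.341e+05 rad/s; BW = Δω/(2π) = 5.318e+04 Hz.

(a) f₀ = 4.512e+04 Hz  (b) Q = 0.8485  (c) BW = 5.318e+04 Hz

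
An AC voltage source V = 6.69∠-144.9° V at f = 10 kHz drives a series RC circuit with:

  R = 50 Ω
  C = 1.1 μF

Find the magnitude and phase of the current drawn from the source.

Step 1 — Angular frequency: ω = 2π·f = 2π·1e+04 = 6.283e+04 rad/s.
Step 2 — Component impedances:
  R: Z = R = 50 Ω
  C: Z = 1/(jωC) = -j/(ω·C) = 0 - j14.47 Ω
Step 3 — Series combination: Z_total = R + C = 50 - j14.47 Ω = 52.05∠-16.1° Ω.
Step 4 — Source phasor: V = 6.69∠-144.9° V = -5.473 - j3.847 V.
Step 5 — Ohm's law: I = V / Z_total = (-5.473 - j3.847) / (50 - j14.47) = -0.08047 - j0.1002 A.
Step 6 — Convert to polar: |I| = 0.1285 A, ∠I = -128.8°.

I = 0.1285∠-128.8° A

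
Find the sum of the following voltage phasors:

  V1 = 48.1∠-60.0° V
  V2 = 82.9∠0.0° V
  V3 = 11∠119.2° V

Step 1 — Convert each phasor to rectangular form:
  V1 = 48.1·(cos(-60.0°) + j·sin(-60.0°)) = 24.05 - j41.66 V
  V2 = 82.9·(cos(0.0°) + j·sin(0.0°)) = 82.9 V
  V3 = 11·(cos(119.2°) + j·sin(119.2°)) = -5.366 + j9.602 V
Step 2 — Sum components: V_total = 101.6 - j32.05 V.
Step 3 — Convert to polar: |V_total| = 106.5 V, ∠V_total = -17.5°.

V_total = 106.5∠-17.5° V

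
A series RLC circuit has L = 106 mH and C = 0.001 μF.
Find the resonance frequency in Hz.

Step 1 — Resonance condition Im(Z)=0 gives ω₀ = 1/√(LC).
Step 2 — ω₀ = 1/√(0.106·1e-09) = 9.713e+04 rad/s.
Step 3 — f₀ = ω₀/(2π) = 1.546e+04 Hz.

f₀ = 1.546e+04 Hz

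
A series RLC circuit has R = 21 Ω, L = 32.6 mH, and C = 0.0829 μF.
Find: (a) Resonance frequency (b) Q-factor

Step 1 — Resonance condition Im(Z)=0 gives ω₀ = 1/√(LC).
Step 2 — ω₀ = 1/√(0.0326·8.29e-08) = 1.924e+04 rad/s.
Step 3 — f₀ = ω₀/(2π) = 3061 Hz.
Step 4 — Series Q: Q = ω₀L/R = 1.924e+04·0.0326/21 = 29.86.

(a) f₀ = 3061 Hz  (b) Q = 29.86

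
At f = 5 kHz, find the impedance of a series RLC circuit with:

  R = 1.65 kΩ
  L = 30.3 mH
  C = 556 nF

Step 1 — Angular frequency: ω = 2π·f = 2π·5000 = 3.142e+04 rad/s.
Step 2 — Component impedances:
  R: Z = R = 1650 Ω
  L: Z = jωL = j·3.142e+04·0.0303 = 0 + j951.9 Ω
  C: Z = 1/(jωC) = -j/(ω·C) = 0 - j57.25 Ω
Step 3 — Series combination: Z_total = R + L + C = 1650 + j894.7 Ω = 1877∠28.5° Ω.

Z = 1650 + j894.7 Ω = 1877∠28.5° Ω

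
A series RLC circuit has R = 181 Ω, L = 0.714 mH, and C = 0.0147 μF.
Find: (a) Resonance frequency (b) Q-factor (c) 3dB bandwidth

Step 1 — Resonance: ω₀ = 1/√(LC) = 1/√(0.000714·1.47e-08) = 3.087e+05 rad/s.
Step 2 — f₀ = ω₀/(2π) = 4.913e+04 Hz.
Step 3 — Series Q: Q = ω₀L/R = 3.087e+05·0.000714/181 = 1.218.
Step 4 — Bandwidth: Δω = ω₀/Q = 2.535e+05 rad/s; BW = Δω/(2π) = 4.035e+04 Hz.

(a) f₀ = 4.913e+04 Hz  (b) Q = 1.218  (c) BW = 4.035e+04 Hz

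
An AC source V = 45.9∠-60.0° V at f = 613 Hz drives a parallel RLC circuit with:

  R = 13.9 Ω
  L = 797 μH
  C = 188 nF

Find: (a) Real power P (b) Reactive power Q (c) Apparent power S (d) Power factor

Step 1 — Angular frequency: ω = 2π·f = 2π·613 = 3852 rad/s.
Step 2 — Component impedances:
  R: Z = R = 13.9 Ω
  L: Z = jωL = j·3852·0.000797 = 0 + j3.07 Ω
  C: Z = 1/(jωC) = -j/(ω·C) = 0 - j1381 Ω
Step 3 — Parallel combination: 1/Z_total = 1/R + 1/L + 1/C; Z_total = 0.6491 + j2.933 Ω = 3.004∠77.5° Ω.
Step 4 — Source phasor: V = 45.9∠-60.0° V = 22.95 - j39.75 V.
Step 5 — Current: I = V / Z = -11.27 - j10.32 A = 15.28∠-137.5° A.
Step 6 — Complex power: S = V·I* = 151.6 + j684.8 VA.
Step 7 — Real power: P = Re(S) = 151.6 W.
Step 8 — Reactive power: Q = Im(S) = 684.8 VAR.
Step 9 — Apparent power: |S| = 701.4 VA.
Step 10 — Power factor: PF = P/|S| = 0.2161 (lagging).

(a) P = 151.6 W  (b) Q = 684.8 VAR  (c) S = 701.4 VA  (d) PF = 0.2161 (lagging)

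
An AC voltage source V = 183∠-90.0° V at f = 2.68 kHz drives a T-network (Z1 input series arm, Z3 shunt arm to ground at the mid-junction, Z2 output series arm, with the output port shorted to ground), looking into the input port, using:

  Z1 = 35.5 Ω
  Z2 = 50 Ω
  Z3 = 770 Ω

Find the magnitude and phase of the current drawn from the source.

Step 1 — Angular frequency: ω = 2π·f = 2π·2680 = 1.684e+04 rad/s.
Step 2 — Component impedances:
  Z1: Z = R = 35.5 Ω
  Z2: Z = R = 50 Ω
  Z3: Z = R = 770 Ω
Step 3 — With the output port shorted to ground, the output series arm Z2 runs from the junction to ground; the shunt arm Z3 also runs from the junction to ground. They appear in parallel: Z3 || Z2 = 46.95 Ω.
Step 4 — Series with input arm Z1: Z_in = Z1 + (Z3 || Z2) = 82.45 Ω = 82.45∠0.0° Ω.
Step 5 — Source phasor: V = 183∠-90.0° V = 0 - j183 V.
Step 6 — Ohm's law: I = V / Z_total = (0 - j183) / (82.45) = 0 - j2.219 A.
Step 7 — Convert to polar: |I| = 2.219 A, ∠I = -90.0°.

I = 2.219∠-90.0° A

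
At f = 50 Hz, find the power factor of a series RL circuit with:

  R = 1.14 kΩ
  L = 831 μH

Step 1 — Angular frequency: ω = 2π·f = 2π·50 = 314.2 rad/s.
Step 2 — Component impedances:
  R: Z = R = 1140 Ω
  L: Z = jωL = j·314.2·0.000831 = 0 + j0.2611 Ω
Step 3 — Series combination: Z_total = R + L = 1140 + j0.2611 Ω = 1140∠0.0° Ω.
Step 4 — Power factor: PF = cos(φ) = Re(Z)/|Z| = 1140/1140 = 1.
Step 5 — Type: Im(Z) = 0.2611 ⇒ lagging (phase φ = 0.0°).

PF = 1 (lagging, φ = 0.0°)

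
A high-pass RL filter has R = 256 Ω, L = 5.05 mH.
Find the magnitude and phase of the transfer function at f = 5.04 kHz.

Step 1 — Angular frequency: ω = 2π·5040 = 3.167e+04 rad/s.
Step 2 — Transfer function: H(jω) = jωL/(R + jωL).
Step 3 — Numerator jωL = j·159.9; denominator R + jωL = 256 + j159.9.
Step 4 — H = 0.2807 + j0.4493.
Step 5 — Magnitude: |H| = 0.5298 (-5.5 dB); phase: φ = 58.0°.

|H| = 0.5298 (-5.5 dB), φ = 58.0°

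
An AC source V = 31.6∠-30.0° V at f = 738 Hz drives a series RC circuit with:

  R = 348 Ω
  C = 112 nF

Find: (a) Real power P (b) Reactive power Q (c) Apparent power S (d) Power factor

Step 1 — Angular frequency: ω = 2π·f = 2π·738 = 4637 rad/s.
Step 2 — Component impedances:
  R: Z = R = 348 Ω
  C: Z = 1/(jωC) = -j/(ω·C) = 0 - j1926 Ω
Step 3 — Series combination: Z_total = R + C = 348 - j1926 Ω = 1957∠-79.8° Ω.
Step 4 — Source phasor: V = 31.6∠-30.0° V = 27.37 - j15.8 V.
Step 5 — Current: I = V / Z = 0.01043 + j0.01233 A = 0.01615∠49.8° A.
Step 6 — Complex power: S = V·I* = 0.09076 - j0.5022 VA.
Step 7 — Real power: P = Re(S) = 0.09076 W.
Step 8 — Reactive power: Q = Im(S) = -0.5022 VAR.
Step 9 — Apparent power: |S| = 0.5103 VA.
Step 10 — Power factor: PF = P/|S| = 0.1779 (leading).

(a) P = 0.09076 W  (b) Q = -0.5022 VAR  (c) S = 0.5103 VA  (d) PF = 0.1779 (leading)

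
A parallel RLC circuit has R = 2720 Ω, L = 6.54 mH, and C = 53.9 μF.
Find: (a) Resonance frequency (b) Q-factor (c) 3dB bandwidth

Step 1 — Resonance: ω₀ = 1/√(LC) = 1/√(0.00654·5.39e-05) = 1684 rad/s.
Step 2 — f₀ = ω₀/(2π) = 268.1 Hz.
Step 3 — Parallel Q: Q = R/(ω₀L) = 2720/(1684·0.00654) = 246.9.
Step 4 — Bandwidth: Δω = ω₀/Q = 6.821 rad/s; BW = Δω/(2π) = 1.086 Hz.

(a) f₀ = 268.1 Hz  (b) Q = 246.9  (c) BW = 1.086 Hz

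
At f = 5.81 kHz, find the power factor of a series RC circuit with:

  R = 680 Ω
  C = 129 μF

Step 1 — Angular frequency: ω = 2π·f = 2π·5810 = 3.651e+04 rad/s.
Step 2 — Component impedances:
  R: Z = R = 680 Ω
  C: Z = 1/(jωC) = -j/(ω·C) = 0 - j0.2124 Ω
Step 3 — Series combination: Z_total = R + C = 680 - j0.2124 Ω = 680∠-0.0° Ω.
Step 4 — Power factor: PF = cos(φ) = Re(Z)/|Z| = 680/680 = 1.
Step 5 — Type: Im(Z) = -0.2124 ⇒ leading (phase φ = -0.0°).

PF = 1 (leading, φ = -0.0°)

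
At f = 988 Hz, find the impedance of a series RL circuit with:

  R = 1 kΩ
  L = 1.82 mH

Step 1 — Angular frequency: ω = 2π·f = 2π·988 = 6208 rad/s.
Step 2 — Component impedances:
  R: Z = R = 1000 Ω
  L: Z = jωL = j·6208·0.00182 = 0 + j11.3 Ω
Step 3 — Series combination: Z_total = R + L = 1000 + j11.3 Ω = 1000∠0.6° Ω.

Z = 1000 + j11.3 Ω = 1000∠0.6° Ω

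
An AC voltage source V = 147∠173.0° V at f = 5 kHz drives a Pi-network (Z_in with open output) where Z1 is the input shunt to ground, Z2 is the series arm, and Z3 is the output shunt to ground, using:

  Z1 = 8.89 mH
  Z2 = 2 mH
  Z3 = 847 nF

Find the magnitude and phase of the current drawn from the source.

Step 1 — Angular frequency: ω = 2π·f = 2π·5000 = 3.142e+04 rad/s.
Step 2 — Component impedances:
  Z1: Z = jωL = j·3.142e+04·0.00889 = 0 + j279.3 Ω
  Z2: Z = jωL = j·3.142e+04·0.002 = 0 + j62.83 Ω
  Z3: Z = 1/(jωC) = -j/(ω·C) = 0 - j37.58 Ω
Step 3 — With open output, the series arm Z2 and the output shunt Z3 appear in series to ground: Z2 + Z3 = 0 + j25.25 Ω.
Step 4 — Parallel with input shunt Z1: Z_in = Z1 || (Z2 + Z3) = 0 + j23.16 Ω = 23.16∠90.0° Ω.
Step 5 — Source phasor: V = 147∠173.0° V = -145.9 + j17.91 V.
Step 6 — Ohm's law: I = V / Z_total = (-145.9 + j17.91) / (0 + j23.16) = 0.7736 + j6.301 A.
Step 7 — Convert to polar: |I| = 6.348 A, ∠I = 83.0°.

I = 6.348∠83.0° A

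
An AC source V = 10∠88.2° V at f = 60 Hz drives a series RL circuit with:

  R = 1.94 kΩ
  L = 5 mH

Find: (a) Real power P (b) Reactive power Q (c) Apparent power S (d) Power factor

Step 1 — Angular frequency: ω = 2π·f = 2π·60 = 377 rad/s.
Step 2 — Component impedances:
  R: Z = R = 1940 Ω
  L: Z = jωL = j·377·0.005 = 0 + j1.885 Ω
Step 3 — Series combination: Z_total = R + L = 1940 + j1.885 Ω = 1940∠0.1° Ω.
Step 4 — Source phasor: V = 10∠88.2° V = 0.3141 + j9.995 V.
Step 5 — Current: I = V / Z = 0.0001669 + j0.005152 A = 0.005155∠88.1° A.
Step 6 — Complex power: S = V·I* = 0.05155 + j5.008e-05 VA.
Step 7 — Real power: P = Re(S) = 0.05155 W.
Step 8 — Reactive power: Q = Im(S) = 5.008e-05 VAR.
Step 9 — Apparent power: |S| = 0.05155 VA.
Step 10 — Power factor: PF = P/|S| = 1 (lagging).

(a) P = 0.05155 W  (b) Q = 5.008e-05 VAR  (c) S = 0.05155 VA  (d) PF = 1 (lagging)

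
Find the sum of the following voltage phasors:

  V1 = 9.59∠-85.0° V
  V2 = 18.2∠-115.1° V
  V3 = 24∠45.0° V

Step 1 — Convert each phasor to rectangular form:
  V1 = 9.59·(cos(-85.0°) + j·sin(-85.0°)) = 0.8358 - j9.554 V
  V2 = 18.2·(cos(-115.1°) + j·sin(-115.1°)) = -7.72 - j16.48 V
  V3 = 24·(cos(45.0°) + j·sin(45.0°)) = 16.97 + j16.97 V
Step 2 — Sum components: V_total = 10.09 - j9.064 V.
Step 3 — Convert to polar: |V_total| = 13.56 V, ∠V_total = -41.9°.

V_total = 13.56∠-41.9° V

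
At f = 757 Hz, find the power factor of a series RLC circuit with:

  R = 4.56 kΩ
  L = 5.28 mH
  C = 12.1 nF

Step 1 — Angular frequency: ω = 2π·f = 2π·757 = 4756 rad/s.
Step 2 — Component impedances:
  R: Z = R = 4560 Ω
  L: Z = jωL = j·4756·0.00528 = 0 + j25.11 Ω
  C: Z = 1/(jωC) = -j/(ω·C) = 0 - j1.738e+04 Ω
Step 3 — Series combination: Z_total = R + L + C = 4560 - j1.735e+04 Ω = 1.794e+04∠-75.3° Ω.
Step 4 — Power factor: PF = cos(φ) = Re(Z)/|Z| = 4560/1.794e+04 = 0.2542.
Step 5 — Type: Im(Z) = -1.735e+04 ⇒ leading (phase φ = -75.3°).

PF = 0.2542 (leading, φ = -75.3°)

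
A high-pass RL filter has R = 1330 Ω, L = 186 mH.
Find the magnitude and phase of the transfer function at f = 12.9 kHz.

Step 1 — Angular frequency: ω = 2π·1.29e+04 = 8.105e+04 rad/s.
Step 2 — Transfer function: H(jω) = jωL/(R + jωL).
Step 3 — Numerator jωL = j·1.508e+04; denominator R + jωL = 1330 + j1.508e+04.
Step 4 — H = 0.9923 + j0.08754.
Step 5 — Magnitude: |H| = 0.9961 (-0.0 dB); phase: φ = 5.0°.

|H| = 0.9961 (-0.0 dB), φ = 5.0°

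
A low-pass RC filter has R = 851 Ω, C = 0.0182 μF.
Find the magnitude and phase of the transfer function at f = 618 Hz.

Step 1 — Angular frequency: ω = 2π·618 = 3883 rad/s.
Step 2 — Transfer function: H(jω) = 1/(1 + jωRC).
Step 3 — Denominator: 1 + jωRC = 1 + j·3883·851·1.82e-08 = 1 + j0.06014.
Step 4 — H = 0.9964 - j0.05992.
Step 5 — Magnitude: |H| = 0.9982 (-0.0 dB); phase: φ = -3.4°.

|H| = 0.9982 (-0.0 dB), φ = -3.4°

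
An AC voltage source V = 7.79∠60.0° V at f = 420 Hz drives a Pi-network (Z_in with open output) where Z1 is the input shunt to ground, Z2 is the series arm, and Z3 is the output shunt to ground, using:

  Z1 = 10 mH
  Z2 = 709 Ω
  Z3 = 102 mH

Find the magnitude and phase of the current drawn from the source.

Step 1 — Angular frequency: ω = 2π·f = 2π·420 = 2639 rad/s.
Step 2 — Component impedances:
  Z1: Z = jωL = j·2639·0.01 = 0 + j26.39 Ω
  Z2: Z = R = 709 Ω
  Z3: Z = jωL = j·2639·0.102 = 0 + j269.2 Ω
Step 3 — With open output, the series arm Z2 and the output shunt Z3 appear in series to ground: Z2 + Z3 = 709 + j269.2 Ω.
Step 4 — Parallel with input shunt Z1: Z_in = Z1 || (Z2 + Z3) = 0.8368 + j26.04 Ω = 26.05∠88.2° Ω.
Step 5 — Source phasor: V = 7.79∠60.0° V = 3.895 + j6.746 V.
Step 6 — Ohm's law: I = V / Z_total = (3.895 + j6.746) / (0.8368 + j26.04) = 0.2636 - j0.1411 A.
Step 7 — Convert to polar: |I| = 0.299 A, ∠I = -28.2°.

I = 0.299∠-28.2° A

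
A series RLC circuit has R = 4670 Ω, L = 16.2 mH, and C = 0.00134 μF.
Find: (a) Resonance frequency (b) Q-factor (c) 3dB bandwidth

Step 1 — Resonance condition Im(Z)=0 gives ω₀ = 1/√(LC).
Step 2 — ω₀ = 1/√(0.0162·1.34e-09) = 2.146e+05 rad/s.
Step 3 — f₀ = ω₀/(2π) = 3.416e+04 Hz.
Step 4 — Series Q: Q = ω₀L/R = 2.146e+05·0.0162/4670 = 0.7445.
Step 5 — 3dB bandwidth: Δω = ω₀/Q = 2.883e+05 rad/s; BW = Δω/(2π) = 4.588e+04 Hz.

(a) f₀ = 3.416e+04 Hz  (b) Q = 0.7445  (c) BW = 4.588e+04 Hz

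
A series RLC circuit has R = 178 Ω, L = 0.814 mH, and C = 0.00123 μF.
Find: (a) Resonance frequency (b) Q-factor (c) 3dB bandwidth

Step 1 — Resonance: ω₀ = 1/√(LC) = 1/√(0.000814·1.23e-09) = 9.994e+05 rad/s.
Step 2 — f₀ = ω₀/(2π) = 1.591e+05 Hz.
Step 3 — Series Q: Q = ω₀L/R = 9.994e+05·0.000814/178 = 4.57.
Step 4 — Bandwidth: Δω = ω₀/Q = 2.187e+05 rad/s; BW = Δω/(2π) = 3.48e+04 Hz.

(a) f₀ = 1.591e+05 Hz  (b) Q = 4.57  (c) BW = 3.48e+04 Hz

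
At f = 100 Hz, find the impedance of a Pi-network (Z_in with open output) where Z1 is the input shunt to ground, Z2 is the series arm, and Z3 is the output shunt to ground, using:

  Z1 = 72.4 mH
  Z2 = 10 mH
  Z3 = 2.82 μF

Step 1 — Angular frequency: ω = 2π·f = 2π·100 = 628.3 rad/s.
Step 2 — Component impedances:
  Z1: Z = jωL = j·628.3·0.0724 = 0 + j45.49 Ω
  Z2: Z = jωL = j·628.3·0.01 = 0 + j6.283 Ω
  Z3: Z = 1/(jωC) = -j/(ω·C) = 0 - j564.4 Ω
Step 3 — With open output, the series arm Z2 and the output shunt Z3 appear in series to ground: Z2 + Z3 = 0 - j558.1 Ω.
Step 4 — Parallel with input shunt Z1: Z_in = Z1 || (Z2 + Z3) = 0 + j49.53 Ω = 49.53∠90.0° Ω.

Z = 0 + j49.53 Ω = 49.53∠90.0° Ω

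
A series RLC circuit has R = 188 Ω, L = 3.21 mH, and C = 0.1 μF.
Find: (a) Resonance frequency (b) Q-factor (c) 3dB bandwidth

Step 1 — Resonance condition Im(Z)=0 gives ω₀ = 1/√(LC).
Step 2 — ω₀ = 1/√(0.00321·1e-07) = 5.581e+04 rad/s.
Step 3 — f₀ = ω₀/(2π) = 8883 Hz.
Step 4 — Series Q: Q = ω₀L/R = 5.581e+04·0.00321/188 = 0.953.
Step 5 — 3dB bandwidth: Δω = ω₀/Q = 5.857e+04 rad/s; BW = Δω/(2π) = 9321 Hz.

(a) f₀ = 8883 Hz  (b) Q = 0.953  (c) BW = 9321 Hz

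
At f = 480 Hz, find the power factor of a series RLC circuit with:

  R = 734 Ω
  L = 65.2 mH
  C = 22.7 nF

Step 1 — Angular frequency: ω = 2π·f = 2π·480 = 3016 rad/s.
Step 2 — Component impedances:
  R: Z = R = 734 Ω
  L: Z = jωL = j·3016·0.0652 = 0 + j196.6 Ω
  C: Z = 1/(jωC) = -j/(ω·C) = 0 - j1.461e+04 Ω
Step 3 — Series combination: Z_total = R + L + C = 734 - j1.441e+04 Ω = 1.443e+04∠-87.1° Ω.
Step 4 — Power factor: PF = cos(φ) = Re(Z)/|Z| = 734/1.443e+04 = 0.05087.
Step 5 — Type: Im(Z) = -1.441e+04 ⇒ leading (phase φ = -87.1°).

PF = 0.05087 (leading, φ = -87.1°)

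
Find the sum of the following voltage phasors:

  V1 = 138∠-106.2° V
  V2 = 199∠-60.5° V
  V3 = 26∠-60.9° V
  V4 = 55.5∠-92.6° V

Step 1 — Convert each phasor to rectangular form:
  V1 = 138·(cos(-106.2°) + j·sin(-106.2°)) = -38.5 - j132.5 V
  V2 = 199·(cos(-60.5°) + j·sin(-60.5°)) = 97.99 - j173.2 V
  V3 = 26·(cos(-60.9°) + j·sin(-60.9°)) = 12.64 - j22.72 V
  V4 = 55.5·(cos(-92.6°) + j·sin(-92.6°)) = -2.518 - j55.44 V
Step 2 — Sum components: V_total = 69.62 - j383.9 V.
Step 3 — Convert to polar: |V_total| = 390.1 V, ∠V_total = -79.7°.

V_total = 390.1∠-79.7° V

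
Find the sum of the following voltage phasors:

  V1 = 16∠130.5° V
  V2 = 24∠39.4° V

Step 1 — Convert each phasor to rectangular form:
  V1 = 16·(cos(130.5°) + j·sin(130.5°)) = -10.39 + j12.17 V
  V2 = 24·(cos(39.4°) + j·sin(39.4°)) = 18.55 + j15.23 V
Step 2 — Sum components: V_total = 8.154 + j27.4 V.
Step 3 — Convert to polar: |V_total| = 28.59 V, ∠V_total = 73.4°.

V_total = 28.59∠73.4° V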